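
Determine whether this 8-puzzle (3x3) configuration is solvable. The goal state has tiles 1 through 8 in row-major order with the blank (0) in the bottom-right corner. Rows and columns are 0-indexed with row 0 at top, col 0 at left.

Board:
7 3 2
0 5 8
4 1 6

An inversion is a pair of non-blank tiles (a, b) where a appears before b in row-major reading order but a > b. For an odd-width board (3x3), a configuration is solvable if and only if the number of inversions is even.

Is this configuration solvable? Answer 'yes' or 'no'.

Answer: no

Derivation:
Inversions (pairs i<j in row-major order where tile[i] > tile[j] > 0): 15
15 is odd, so the puzzle is not solvable.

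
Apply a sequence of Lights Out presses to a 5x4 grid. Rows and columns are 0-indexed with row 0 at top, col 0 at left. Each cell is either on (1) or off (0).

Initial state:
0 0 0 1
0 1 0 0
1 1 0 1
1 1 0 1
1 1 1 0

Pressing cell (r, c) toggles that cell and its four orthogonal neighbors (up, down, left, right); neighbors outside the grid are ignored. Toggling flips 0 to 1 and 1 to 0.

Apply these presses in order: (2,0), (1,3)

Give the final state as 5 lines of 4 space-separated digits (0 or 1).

Answer: 0 0 0 0
1 1 1 1
0 0 0 0
0 1 0 1
1 1 1 0

Derivation:
After press 1 at (2,0):
0 0 0 1
1 1 0 0
0 0 0 1
0 1 0 1
1 1 1 0

After press 2 at (1,3):
0 0 0 0
1 1 1 1
0 0 0 0
0 1 0 1
1 1 1 0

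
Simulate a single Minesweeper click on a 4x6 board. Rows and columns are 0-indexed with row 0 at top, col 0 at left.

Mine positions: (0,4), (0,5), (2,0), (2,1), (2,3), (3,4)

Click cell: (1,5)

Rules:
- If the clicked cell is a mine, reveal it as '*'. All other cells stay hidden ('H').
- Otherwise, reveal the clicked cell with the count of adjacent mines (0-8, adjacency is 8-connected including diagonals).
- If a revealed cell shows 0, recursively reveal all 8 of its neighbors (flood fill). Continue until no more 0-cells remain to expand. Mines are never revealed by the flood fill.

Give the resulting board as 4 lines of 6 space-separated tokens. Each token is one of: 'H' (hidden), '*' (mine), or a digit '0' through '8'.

H H H H H H
H H H H H 2
H H H H H H
H H H H H H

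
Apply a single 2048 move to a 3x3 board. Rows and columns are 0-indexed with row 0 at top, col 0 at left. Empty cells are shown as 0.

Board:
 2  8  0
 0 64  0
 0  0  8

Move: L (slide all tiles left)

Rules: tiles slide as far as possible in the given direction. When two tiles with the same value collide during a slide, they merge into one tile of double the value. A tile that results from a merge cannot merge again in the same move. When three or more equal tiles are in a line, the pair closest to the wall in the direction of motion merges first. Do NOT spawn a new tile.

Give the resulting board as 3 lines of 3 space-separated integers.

Slide left:
row 0: [2, 8, 0] -> [2, 8, 0]
row 1: [0, 64, 0] -> [64, 0, 0]
row 2: [0, 0, 8] -> [8, 0, 0]

Answer:  2  8  0
64  0  0
 8  0  0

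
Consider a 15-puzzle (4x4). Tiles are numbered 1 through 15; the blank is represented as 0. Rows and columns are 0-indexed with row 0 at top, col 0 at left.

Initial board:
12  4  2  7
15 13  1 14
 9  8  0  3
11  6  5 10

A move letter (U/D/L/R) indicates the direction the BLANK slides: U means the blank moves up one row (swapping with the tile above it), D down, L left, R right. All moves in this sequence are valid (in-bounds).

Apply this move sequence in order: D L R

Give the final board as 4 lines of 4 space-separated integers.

After move 1 (D):
12  4  2  7
15 13  1 14
 9  8  5  3
11  6  0 10

After move 2 (L):
12  4  2  7
15 13  1 14
 9  8  5  3
11  0  6 10

After move 3 (R):
12  4  2  7
15 13  1 14
 9  8  5  3
11  6  0 10

Answer: 12  4  2  7
15 13  1 14
 9  8  5  3
11  6  0 10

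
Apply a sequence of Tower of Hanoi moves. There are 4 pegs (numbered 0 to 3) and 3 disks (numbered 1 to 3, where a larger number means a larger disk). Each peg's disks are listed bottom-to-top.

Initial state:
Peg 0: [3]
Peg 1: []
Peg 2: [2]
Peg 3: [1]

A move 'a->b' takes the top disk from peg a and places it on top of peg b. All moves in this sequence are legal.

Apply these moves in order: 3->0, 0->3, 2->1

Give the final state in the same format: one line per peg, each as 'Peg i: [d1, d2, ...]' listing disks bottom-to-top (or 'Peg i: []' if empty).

After move 1 (3->0):
Peg 0: [3, 1]
Peg 1: []
Peg 2: [2]
Peg 3: []

After move 2 (0->3):
Peg 0: [3]
Peg 1: []
Peg 2: [2]
Peg 3: [1]

After move 3 (2->1):
Peg 0: [3]
Peg 1: [2]
Peg 2: []
Peg 3: [1]

Answer: Peg 0: [3]
Peg 1: [2]
Peg 2: []
Peg 3: [1]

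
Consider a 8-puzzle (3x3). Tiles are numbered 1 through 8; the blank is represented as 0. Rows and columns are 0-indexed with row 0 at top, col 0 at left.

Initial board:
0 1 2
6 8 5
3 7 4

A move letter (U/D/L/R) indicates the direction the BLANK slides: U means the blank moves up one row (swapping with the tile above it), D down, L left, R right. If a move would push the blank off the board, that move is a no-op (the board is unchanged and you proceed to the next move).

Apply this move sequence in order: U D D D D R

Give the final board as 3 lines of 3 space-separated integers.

After move 1 (U):
0 1 2
6 8 5
3 7 4

After move 2 (D):
6 1 2
0 8 5
3 7 4

After move 3 (D):
6 1 2
3 8 5
0 7 4

After move 4 (D):
6 1 2
3 8 5
0 7 4

After move 5 (D):
6 1 2
3 8 5
0 7 4

After move 6 (R):
6 1 2
3 8 5
7 0 4

Answer: 6 1 2
3 8 5
7 0 4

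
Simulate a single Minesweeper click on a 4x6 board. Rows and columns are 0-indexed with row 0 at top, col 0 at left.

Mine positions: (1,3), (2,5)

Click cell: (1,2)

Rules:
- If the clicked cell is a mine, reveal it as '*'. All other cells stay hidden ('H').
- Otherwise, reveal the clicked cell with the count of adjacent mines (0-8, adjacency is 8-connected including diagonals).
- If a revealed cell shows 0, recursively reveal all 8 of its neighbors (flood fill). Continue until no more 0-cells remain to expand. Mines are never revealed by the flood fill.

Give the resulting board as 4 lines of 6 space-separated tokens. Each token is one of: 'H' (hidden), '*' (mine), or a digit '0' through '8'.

H H H H H H
H H 1 H H H
H H H H H H
H H H H H H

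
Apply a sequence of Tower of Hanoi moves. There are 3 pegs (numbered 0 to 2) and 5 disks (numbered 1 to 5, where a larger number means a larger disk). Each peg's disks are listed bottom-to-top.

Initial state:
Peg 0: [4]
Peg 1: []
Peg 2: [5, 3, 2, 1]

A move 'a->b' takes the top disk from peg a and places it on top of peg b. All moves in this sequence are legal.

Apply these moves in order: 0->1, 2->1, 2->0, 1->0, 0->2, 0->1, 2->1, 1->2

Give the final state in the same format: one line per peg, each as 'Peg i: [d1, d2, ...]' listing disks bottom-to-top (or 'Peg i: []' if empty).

Answer: Peg 0: []
Peg 1: [4, 2]
Peg 2: [5, 3, 1]

Derivation:
After move 1 (0->1):
Peg 0: []
Peg 1: [4]
Peg 2: [5, 3, 2, 1]

After move 2 (2->1):
Peg 0: []
Peg 1: [4, 1]
Peg 2: [5, 3, 2]

After move 3 (2->0):
Peg 0: [2]
Peg 1: [4, 1]
Peg 2: [5, 3]

After move 4 (1->0):
Peg 0: [2, 1]
Peg 1: [4]
Peg 2: [5, 3]

After move 5 (0->2):
Peg 0: [2]
Peg 1: [4]
Peg 2: [5, 3, 1]

After move 6 (0->1):
Peg 0: []
Peg 1: [4, 2]
Peg 2: [5, 3, 1]

After move 7 (2->1):
Peg 0: []
Peg 1: [4, 2, 1]
Peg 2: [5, 3]

After move 8 (1->2):
Peg 0: []
Peg 1: [4, 2]
Peg 2: [5, 3, 1]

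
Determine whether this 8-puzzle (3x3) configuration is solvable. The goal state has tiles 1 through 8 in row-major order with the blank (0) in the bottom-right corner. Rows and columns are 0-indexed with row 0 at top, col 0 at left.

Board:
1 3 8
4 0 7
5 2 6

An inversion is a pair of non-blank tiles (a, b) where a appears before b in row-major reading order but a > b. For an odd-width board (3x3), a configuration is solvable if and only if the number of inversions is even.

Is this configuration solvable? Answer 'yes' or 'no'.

Inversions (pairs i<j in row-major order where tile[i] > tile[j] > 0): 11
11 is odd, so the puzzle is not solvable.

Answer: no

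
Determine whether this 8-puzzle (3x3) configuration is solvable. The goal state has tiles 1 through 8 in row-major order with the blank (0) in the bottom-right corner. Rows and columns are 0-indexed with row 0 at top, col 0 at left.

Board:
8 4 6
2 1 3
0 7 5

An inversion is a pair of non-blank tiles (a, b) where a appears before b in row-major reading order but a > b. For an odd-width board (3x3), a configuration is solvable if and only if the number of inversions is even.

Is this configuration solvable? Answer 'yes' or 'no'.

Answer: yes

Derivation:
Inversions (pairs i<j in row-major order where tile[i] > tile[j] > 0): 16
16 is even, so the puzzle is solvable.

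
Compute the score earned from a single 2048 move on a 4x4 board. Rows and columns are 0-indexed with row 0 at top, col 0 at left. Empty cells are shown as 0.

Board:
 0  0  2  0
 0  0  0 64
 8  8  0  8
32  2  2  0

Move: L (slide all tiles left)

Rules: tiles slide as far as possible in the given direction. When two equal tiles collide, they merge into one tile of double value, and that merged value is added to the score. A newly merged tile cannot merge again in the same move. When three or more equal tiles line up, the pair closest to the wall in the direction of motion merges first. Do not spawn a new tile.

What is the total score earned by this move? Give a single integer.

Slide left:
row 0: [0, 0, 2, 0] -> [2, 0, 0, 0]  score +0 (running 0)
row 1: [0, 0, 0, 64] -> [64, 0, 0, 0]  score +0 (running 0)
row 2: [8, 8, 0, 8] -> [16, 8, 0, 0]  score +16 (running 16)
row 3: [32, 2, 2, 0] -> [32, 4, 0, 0]  score +4 (running 20)
Board after move:
 2  0  0  0
64  0  0  0
16  8  0  0
32  4  0  0

Answer: 20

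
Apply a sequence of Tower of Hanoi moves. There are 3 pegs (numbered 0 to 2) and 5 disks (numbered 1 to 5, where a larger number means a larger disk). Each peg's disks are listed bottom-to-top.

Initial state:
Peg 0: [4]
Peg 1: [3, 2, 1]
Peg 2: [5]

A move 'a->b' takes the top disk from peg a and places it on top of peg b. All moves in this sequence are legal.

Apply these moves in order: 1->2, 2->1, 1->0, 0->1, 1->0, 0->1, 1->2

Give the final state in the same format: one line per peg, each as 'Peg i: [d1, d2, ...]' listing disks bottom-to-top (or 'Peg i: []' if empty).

Answer: Peg 0: [4]
Peg 1: [3, 2]
Peg 2: [5, 1]

Derivation:
After move 1 (1->2):
Peg 0: [4]
Peg 1: [3, 2]
Peg 2: [5, 1]

After move 2 (2->1):
Peg 0: [4]
Peg 1: [3, 2, 1]
Peg 2: [5]

After move 3 (1->0):
Peg 0: [4, 1]
Peg 1: [3, 2]
Peg 2: [5]

After move 4 (0->1):
Peg 0: [4]
Peg 1: [3, 2, 1]
Peg 2: [5]

After move 5 (1->0):
Peg 0: [4, 1]
Peg 1: [3, 2]
Peg 2: [5]

After move 6 (0->1):
Peg 0: [4]
Peg 1: [3, 2, 1]
Peg 2: [5]

After move 7 (1->2):
Peg 0: [4]
Peg 1: [3, 2]
Peg 2: [5, 1]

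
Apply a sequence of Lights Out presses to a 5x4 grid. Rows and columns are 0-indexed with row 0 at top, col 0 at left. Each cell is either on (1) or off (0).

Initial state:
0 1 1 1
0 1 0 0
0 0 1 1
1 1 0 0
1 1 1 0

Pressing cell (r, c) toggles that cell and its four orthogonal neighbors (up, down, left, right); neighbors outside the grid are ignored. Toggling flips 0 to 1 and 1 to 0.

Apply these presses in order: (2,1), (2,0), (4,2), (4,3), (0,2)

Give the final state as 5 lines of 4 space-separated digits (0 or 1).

Answer: 0 0 0 0
1 0 1 0
0 0 0 1
0 0 1 1
1 0 1 0

Derivation:
After press 1 at (2,1):
0 1 1 1
0 0 0 0
1 1 0 1
1 0 0 0
1 1 1 0

After press 2 at (2,0):
0 1 1 1
1 0 0 0
0 0 0 1
0 0 0 0
1 1 1 0

After press 3 at (4,2):
0 1 1 1
1 0 0 0
0 0 0 1
0 0 1 0
1 0 0 1

After press 4 at (4,3):
0 1 1 1
1 0 0 0
0 0 0 1
0 0 1 1
1 0 1 0

After press 5 at (0,2):
0 0 0 0
1 0 1 0
0 0 0 1
0 0 1 1
1 0 1 0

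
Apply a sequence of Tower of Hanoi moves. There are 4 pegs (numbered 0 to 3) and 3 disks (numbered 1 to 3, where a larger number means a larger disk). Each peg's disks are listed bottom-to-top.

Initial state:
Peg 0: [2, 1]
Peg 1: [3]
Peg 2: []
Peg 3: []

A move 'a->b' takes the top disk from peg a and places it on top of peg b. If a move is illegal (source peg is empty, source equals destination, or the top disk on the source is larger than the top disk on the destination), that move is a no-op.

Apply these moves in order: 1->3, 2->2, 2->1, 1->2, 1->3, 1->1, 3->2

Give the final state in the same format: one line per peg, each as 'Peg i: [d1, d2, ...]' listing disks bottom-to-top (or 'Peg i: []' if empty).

Answer: Peg 0: [2, 1]
Peg 1: []
Peg 2: [3]
Peg 3: []

Derivation:
After move 1 (1->3):
Peg 0: [2, 1]
Peg 1: []
Peg 2: []
Peg 3: [3]

After move 2 (2->2):
Peg 0: [2, 1]
Peg 1: []
Peg 2: []
Peg 3: [3]

After move 3 (2->1):
Peg 0: [2, 1]
Peg 1: []
Peg 2: []
Peg 3: [3]

After move 4 (1->2):
Peg 0: [2, 1]
Peg 1: []
Peg 2: []
Peg 3: [3]

After move 5 (1->3):
Peg 0: [2, 1]
Peg 1: []
Peg 2: []
Peg 3: [3]

After move 6 (1->1):
Peg 0: [2, 1]
Peg 1: []
Peg 2: []
Peg 3: [3]

After move 7 (3->2):
Peg 0: [2, 1]
Peg 1: []
Peg 2: [3]
Peg 3: []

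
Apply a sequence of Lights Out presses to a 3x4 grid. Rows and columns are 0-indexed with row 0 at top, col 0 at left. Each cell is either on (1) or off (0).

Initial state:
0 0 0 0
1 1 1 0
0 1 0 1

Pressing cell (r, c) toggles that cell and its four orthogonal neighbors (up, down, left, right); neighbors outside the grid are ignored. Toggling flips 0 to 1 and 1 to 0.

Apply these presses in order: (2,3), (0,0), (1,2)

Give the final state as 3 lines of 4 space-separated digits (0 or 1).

Answer: 1 1 1 0
0 0 0 0
0 1 0 0

Derivation:
After press 1 at (2,3):
0 0 0 0
1 1 1 1
0 1 1 0

After press 2 at (0,0):
1 1 0 0
0 1 1 1
0 1 1 0

After press 3 at (1,2):
1 1 1 0
0 0 0 0
0 1 0 0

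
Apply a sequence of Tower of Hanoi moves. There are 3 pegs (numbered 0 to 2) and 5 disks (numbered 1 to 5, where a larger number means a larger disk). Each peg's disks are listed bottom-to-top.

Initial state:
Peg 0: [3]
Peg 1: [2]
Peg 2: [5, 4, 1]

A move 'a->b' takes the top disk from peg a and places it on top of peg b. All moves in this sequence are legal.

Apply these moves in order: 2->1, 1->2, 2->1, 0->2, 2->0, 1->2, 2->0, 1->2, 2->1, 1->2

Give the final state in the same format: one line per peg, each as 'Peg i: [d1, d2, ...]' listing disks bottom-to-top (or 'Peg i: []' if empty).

After move 1 (2->1):
Peg 0: [3]
Peg 1: [2, 1]
Peg 2: [5, 4]

After move 2 (1->2):
Peg 0: [3]
Peg 1: [2]
Peg 2: [5, 4, 1]

After move 3 (2->1):
Peg 0: [3]
Peg 1: [2, 1]
Peg 2: [5, 4]

After move 4 (0->2):
Peg 0: []
Peg 1: [2, 1]
Peg 2: [5, 4, 3]

After move 5 (2->0):
Peg 0: [3]
Peg 1: [2, 1]
Peg 2: [5, 4]

After move 6 (1->2):
Peg 0: [3]
Peg 1: [2]
Peg 2: [5, 4, 1]

After move 7 (2->0):
Peg 0: [3, 1]
Peg 1: [2]
Peg 2: [5, 4]

After move 8 (1->2):
Peg 0: [3, 1]
Peg 1: []
Peg 2: [5, 4, 2]

After move 9 (2->1):
Peg 0: [3, 1]
Peg 1: [2]
Peg 2: [5, 4]

After move 10 (1->2):
Peg 0: [3, 1]
Peg 1: []
Peg 2: [5, 4, 2]

Answer: Peg 0: [3, 1]
Peg 1: []
Peg 2: [5, 4, 2]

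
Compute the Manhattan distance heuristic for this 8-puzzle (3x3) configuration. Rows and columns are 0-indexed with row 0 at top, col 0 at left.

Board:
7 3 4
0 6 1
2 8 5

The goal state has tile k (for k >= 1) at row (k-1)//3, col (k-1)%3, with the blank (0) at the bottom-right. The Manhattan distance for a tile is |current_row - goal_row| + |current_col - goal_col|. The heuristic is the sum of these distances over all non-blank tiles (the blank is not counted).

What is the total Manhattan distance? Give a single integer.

Tile 7: (0,0)->(2,0) = 2
Tile 3: (0,1)->(0,2) = 1
Tile 4: (0,2)->(1,0) = 3
Tile 6: (1,1)->(1,2) = 1
Tile 1: (1,2)->(0,0) = 3
Tile 2: (2,0)->(0,1) = 3
Tile 8: (2,1)->(2,1) = 0
Tile 5: (2,2)->(1,1) = 2
Sum: 2 + 1 + 3 + 1 + 3 + 3 + 0 + 2 = 15

Answer: 15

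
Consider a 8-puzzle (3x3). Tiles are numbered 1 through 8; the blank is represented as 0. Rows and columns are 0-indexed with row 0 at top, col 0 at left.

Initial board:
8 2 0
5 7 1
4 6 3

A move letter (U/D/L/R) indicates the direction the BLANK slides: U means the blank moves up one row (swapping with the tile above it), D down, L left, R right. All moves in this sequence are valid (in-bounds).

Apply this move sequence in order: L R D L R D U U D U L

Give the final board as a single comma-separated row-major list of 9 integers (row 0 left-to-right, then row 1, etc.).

After move 1 (L):
8 0 2
5 7 1
4 6 3

After move 2 (R):
8 2 0
5 7 1
4 6 3

After move 3 (D):
8 2 1
5 7 0
4 6 3

After move 4 (L):
8 2 1
5 0 7
4 6 3

After move 5 (R):
8 2 1
5 7 0
4 6 3

After move 6 (D):
8 2 1
5 7 3
4 6 0

After move 7 (U):
8 2 1
5 7 0
4 6 3

After move 8 (U):
8 2 0
5 7 1
4 6 3

After move 9 (D):
8 2 1
5 7 0
4 6 3

After move 10 (U):
8 2 0
5 7 1
4 6 3

After move 11 (L):
8 0 2
5 7 1
4 6 3

Answer: 8, 0, 2, 5, 7, 1, 4, 6, 3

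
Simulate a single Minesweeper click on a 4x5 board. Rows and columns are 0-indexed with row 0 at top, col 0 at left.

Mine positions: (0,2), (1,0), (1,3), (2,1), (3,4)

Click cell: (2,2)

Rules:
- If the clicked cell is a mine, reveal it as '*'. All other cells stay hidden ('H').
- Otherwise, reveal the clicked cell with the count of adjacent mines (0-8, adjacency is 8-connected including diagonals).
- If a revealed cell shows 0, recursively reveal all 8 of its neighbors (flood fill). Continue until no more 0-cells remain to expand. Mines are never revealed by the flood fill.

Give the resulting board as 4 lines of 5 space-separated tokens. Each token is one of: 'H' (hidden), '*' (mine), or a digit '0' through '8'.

H H H H H
H H H H H
H H 2 H H
H H H H H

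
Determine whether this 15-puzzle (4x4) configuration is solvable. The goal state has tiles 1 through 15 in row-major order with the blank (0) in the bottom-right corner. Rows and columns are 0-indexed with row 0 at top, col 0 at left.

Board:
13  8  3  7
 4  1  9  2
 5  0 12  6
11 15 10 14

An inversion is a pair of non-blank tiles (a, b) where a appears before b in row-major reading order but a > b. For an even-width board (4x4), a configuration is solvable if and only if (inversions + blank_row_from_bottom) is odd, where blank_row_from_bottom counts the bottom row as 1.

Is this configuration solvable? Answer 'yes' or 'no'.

Answer: yes

Derivation:
Inversions: 37
Blank is in row 2 (0-indexed from top), which is row 2 counting from the bottom (bottom = 1).
37 + 2 = 39, which is odd, so the puzzle is solvable.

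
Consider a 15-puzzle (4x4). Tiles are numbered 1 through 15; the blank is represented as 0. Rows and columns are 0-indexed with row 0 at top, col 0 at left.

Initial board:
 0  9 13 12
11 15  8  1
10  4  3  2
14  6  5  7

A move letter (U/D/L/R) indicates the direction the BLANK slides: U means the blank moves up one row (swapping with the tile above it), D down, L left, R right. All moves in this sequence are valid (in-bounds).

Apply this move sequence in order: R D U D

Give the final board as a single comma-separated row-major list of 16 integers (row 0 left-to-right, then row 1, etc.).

After move 1 (R):
 9  0 13 12
11 15  8  1
10  4  3  2
14  6  5  7

After move 2 (D):
 9 15 13 12
11  0  8  1
10  4  3  2
14  6  5  7

After move 3 (U):
 9  0 13 12
11 15  8  1
10  4  3  2
14  6  5  7

After move 4 (D):
 9 15 13 12
11  0  8  1
10  4  3  2
14  6  5  7

Answer: 9, 15, 13, 12, 11, 0, 8, 1, 10, 4, 3, 2, 14, 6, 5, 7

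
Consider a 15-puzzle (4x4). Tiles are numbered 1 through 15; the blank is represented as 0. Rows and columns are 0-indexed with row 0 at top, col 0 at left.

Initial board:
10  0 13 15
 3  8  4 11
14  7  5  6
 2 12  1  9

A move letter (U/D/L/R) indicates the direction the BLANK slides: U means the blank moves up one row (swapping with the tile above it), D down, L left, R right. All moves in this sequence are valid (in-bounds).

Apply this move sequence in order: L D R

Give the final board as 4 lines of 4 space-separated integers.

After move 1 (L):
 0 10 13 15
 3  8  4 11
14  7  5  6
 2 12  1  9

After move 2 (D):
 3 10 13 15
 0  8  4 11
14  7  5  6
 2 12  1  9

After move 3 (R):
 3 10 13 15
 8  0  4 11
14  7  5  6
 2 12  1  9

Answer:  3 10 13 15
 8  0  4 11
14  7  5  6
 2 12  1  9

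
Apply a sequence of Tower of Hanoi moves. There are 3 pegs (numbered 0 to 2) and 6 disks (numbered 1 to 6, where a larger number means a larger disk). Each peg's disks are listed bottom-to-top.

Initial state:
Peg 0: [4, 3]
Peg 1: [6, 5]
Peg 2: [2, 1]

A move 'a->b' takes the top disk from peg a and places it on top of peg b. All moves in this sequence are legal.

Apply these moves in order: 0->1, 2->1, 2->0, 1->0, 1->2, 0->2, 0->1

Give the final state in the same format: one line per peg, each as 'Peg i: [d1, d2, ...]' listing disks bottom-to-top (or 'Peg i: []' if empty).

After move 1 (0->1):
Peg 0: [4]
Peg 1: [6, 5, 3]
Peg 2: [2, 1]

After move 2 (2->1):
Peg 0: [4]
Peg 1: [6, 5, 3, 1]
Peg 2: [2]

After move 3 (2->0):
Peg 0: [4, 2]
Peg 1: [6, 5, 3, 1]
Peg 2: []

After move 4 (1->0):
Peg 0: [4, 2, 1]
Peg 1: [6, 5, 3]
Peg 2: []

After move 5 (1->2):
Peg 0: [4, 2, 1]
Peg 1: [6, 5]
Peg 2: [3]

After move 6 (0->2):
Peg 0: [4, 2]
Peg 1: [6, 5]
Peg 2: [3, 1]

After move 7 (0->1):
Peg 0: [4]
Peg 1: [6, 5, 2]
Peg 2: [3, 1]

Answer: Peg 0: [4]
Peg 1: [6, 5, 2]
Peg 2: [3, 1]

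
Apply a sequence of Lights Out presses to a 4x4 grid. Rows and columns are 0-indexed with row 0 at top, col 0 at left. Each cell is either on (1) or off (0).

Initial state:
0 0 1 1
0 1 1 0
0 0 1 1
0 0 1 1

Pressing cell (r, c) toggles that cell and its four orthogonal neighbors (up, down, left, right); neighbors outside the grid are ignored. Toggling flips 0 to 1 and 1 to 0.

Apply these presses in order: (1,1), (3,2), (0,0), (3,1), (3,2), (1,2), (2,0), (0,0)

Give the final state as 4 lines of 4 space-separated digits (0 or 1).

Answer: 0 1 0 1
0 1 1 1
1 1 0 1
0 1 0 1

Derivation:
After press 1 at (1,1):
0 1 1 1
1 0 0 0
0 1 1 1
0 0 1 1

After press 2 at (3,2):
0 1 1 1
1 0 0 0
0 1 0 1
0 1 0 0

After press 3 at (0,0):
1 0 1 1
0 0 0 0
0 1 0 1
0 1 0 0

After press 4 at (3,1):
1 0 1 1
0 0 0 0
0 0 0 1
1 0 1 0

After press 5 at (3,2):
1 0 1 1
0 0 0 0
0 0 1 1
1 1 0 1

After press 6 at (1,2):
1 0 0 1
0 1 1 1
0 0 0 1
1 1 0 1

After press 7 at (2,0):
1 0 0 1
1 1 1 1
1 1 0 1
0 1 0 1

After press 8 at (0,0):
0 1 0 1
0 1 1 1
1 1 0 1
0 1 0 1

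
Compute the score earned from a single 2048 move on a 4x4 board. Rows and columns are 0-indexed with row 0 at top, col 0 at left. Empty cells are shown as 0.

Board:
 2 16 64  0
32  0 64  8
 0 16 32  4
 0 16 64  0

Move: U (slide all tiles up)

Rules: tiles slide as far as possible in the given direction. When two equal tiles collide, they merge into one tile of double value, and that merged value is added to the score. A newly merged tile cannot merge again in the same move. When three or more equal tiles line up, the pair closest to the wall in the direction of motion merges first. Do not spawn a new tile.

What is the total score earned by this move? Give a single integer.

Answer: 160

Derivation:
Slide up:
col 0: [2, 32, 0, 0] -> [2, 32, 0, 0]  score +0 (running 0)
col 1: [16, 0, 16, 16] -> [32, 16, 0, 0]  score +32 (running 32)
col 2: [64, 64, 32, 64] -> [128, 32, 64, 0]  score +128 (running 160)
col 3: [0, 8, 4, 0] -> [8, 4, 0, 0]  score +0 (running 160)
Board after move:
  2  32 128   8
 32  16  32   4
  0   0  64   0
  0   0   0   0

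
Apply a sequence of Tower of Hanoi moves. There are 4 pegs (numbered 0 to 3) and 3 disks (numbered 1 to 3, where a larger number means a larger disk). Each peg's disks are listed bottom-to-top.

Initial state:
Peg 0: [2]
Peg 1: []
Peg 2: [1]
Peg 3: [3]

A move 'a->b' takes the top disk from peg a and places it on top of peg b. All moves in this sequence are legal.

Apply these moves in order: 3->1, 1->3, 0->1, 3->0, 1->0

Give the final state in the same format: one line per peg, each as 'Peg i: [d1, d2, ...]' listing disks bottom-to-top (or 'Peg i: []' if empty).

Answer: Peg 0: [3, 2]
Peg 1: []
Peg 2: [1]
Peg 3: []

Derivation:
After move 1 (3->1):
Peg 0: [2]
Peg 1: [3]
Peg 2: [1]
Peg 3: []

After move 2 (1->3):
Peg 0: [2]
Peg 1: []
Peg 2: [1]
Peg 3: [3]

After move 3 (0->1):
Peg 0: []
Peg 1: [2]
Peg 2: [1]
Peg 3: [3]

After move 4 (3->0):
Peg 0: [3]
Peg 1: [2]
Peg 2: [1]
Peg 3: []

After move 5 (1->0):
Peg 0: [3, 2]
Peg 1: []
Peg 2: [1]
Peg 3: []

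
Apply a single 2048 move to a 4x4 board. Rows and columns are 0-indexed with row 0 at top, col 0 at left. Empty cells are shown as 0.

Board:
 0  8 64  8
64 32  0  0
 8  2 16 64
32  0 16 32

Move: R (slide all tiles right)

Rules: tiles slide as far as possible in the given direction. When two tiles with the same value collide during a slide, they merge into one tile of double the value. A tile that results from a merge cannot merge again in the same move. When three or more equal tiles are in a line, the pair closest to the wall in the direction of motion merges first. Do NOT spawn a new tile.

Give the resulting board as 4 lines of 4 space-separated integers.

Slide right:
row 0: [0, 8, 64, 8] -> [0, 8, 64, 8]
row 1: [64, 32, 0, 0] -> [0, 0, 64, 32]
row 2: [8, 2, 16, 64] -> [8, 2, 16, 64]
row 3: [32, 0, 16, 32] -> [0, 32, 16, 32]

Answer:  0  8 64  8
 0  0 64 32
 8  2 16 64
 0 32 16 32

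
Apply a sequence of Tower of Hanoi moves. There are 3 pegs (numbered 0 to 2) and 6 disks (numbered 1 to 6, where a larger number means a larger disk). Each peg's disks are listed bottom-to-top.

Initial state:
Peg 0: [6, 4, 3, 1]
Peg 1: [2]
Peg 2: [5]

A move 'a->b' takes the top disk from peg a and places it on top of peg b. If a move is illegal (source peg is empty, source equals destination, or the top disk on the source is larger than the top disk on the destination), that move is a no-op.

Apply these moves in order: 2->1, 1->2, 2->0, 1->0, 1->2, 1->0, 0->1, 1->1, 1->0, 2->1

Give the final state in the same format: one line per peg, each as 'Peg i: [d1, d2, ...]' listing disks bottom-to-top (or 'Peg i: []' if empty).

Answer: Peg 0: [6, 4, 3, 1]
Peg 1: [2]
Peg 2: [5]

Derivation:
After move 1 (2->1):
Peg 0: [6, 4, 3, 1]
Peg 1: [2]
Peg 2: [5]

After move 2 (1->2):
Peg 0: [6, 4, 3, 1]
Peg 1: []
Peg 2: [5, 2]

After move 3 (2->0):
Peg 0: [6, 4, 3, 1]
Peg 1: []
Peg 2: [5, 2]

After move 4 (1->0):
Peg 0: [6, 4, 3, 1]
Peg 1: []
Peg 2: [5, 2]

After move 5 (1->2):
Peg 0: [6, 4, 3, 1]
Peg 1: []
Peg 2: [5, 2]

After move 6 (1->0):
Peg 0: [6, 4, 3, 1]
Peg 1: []
Peg 2: [5, 2]

After move 7 (0->1):
Peg 0: [6, 4, 3]
Peg 1: [1]
Peg 2: [5, 2]

After move 8 (1->1):
Peg 0: [6, 4, 3]
Peg 1: [1]
Peg 2: [5, 2]

After move 9 (1->0):
Peg 0: [6, 4, 3, 1]
Peg 1: []
Peg 2: [5, 2]

After move 10 (2->1):
Peg 0: [6, 4, 3, 1]
Peg 1: [2]
Peg 2: [5]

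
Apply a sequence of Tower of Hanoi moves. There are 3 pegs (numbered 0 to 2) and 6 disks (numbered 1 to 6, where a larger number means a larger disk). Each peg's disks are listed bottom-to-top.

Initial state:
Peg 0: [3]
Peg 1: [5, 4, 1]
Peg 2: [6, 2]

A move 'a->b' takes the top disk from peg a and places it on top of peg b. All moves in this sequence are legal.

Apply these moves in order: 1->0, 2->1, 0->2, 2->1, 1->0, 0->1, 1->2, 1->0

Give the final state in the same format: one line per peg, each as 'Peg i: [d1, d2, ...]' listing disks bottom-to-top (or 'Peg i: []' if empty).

After move 1 (1->0):
Peg 0: [3, 1]
Peg 1: [5, 4]
Peg 2: [6, 2]

After move 2 (2->1):
Peg 0: [3, 1]
Peg 1: [5, 4, 2]
Peg 2: [6]

After move 3 (0->2):
Peg 0: [3]
Peg 1: [5, 4, 2]
Peg 2: [6, 1]

After move 4 (2->1):
Peg 0: [3]
Peg 1: [5, 4, 2, 1]
Peg 2: [6]

After move 5 (1->0):
Peg 0: [3, 1]
Peg 1: [5, 4, 2]
Peg 2: [6]

After move 6 (0->1):
Peg 0: [3]
Peg 1: [5, 4, 2, 1]
Peg 2: [6]

After move 7 (1->2):
Peg 0: [3]
Peg 1: [5, 4, 2]
Peg 2: [6, 1]

After move 8 (1->0):
Peg 0: [3, 2]
Peg 1: [5, 4]
Peg 2: [6, 1]

Answer: Peg 0: [3, 2]
Peg 1: [5, 4]
Peg 2: [6, 1]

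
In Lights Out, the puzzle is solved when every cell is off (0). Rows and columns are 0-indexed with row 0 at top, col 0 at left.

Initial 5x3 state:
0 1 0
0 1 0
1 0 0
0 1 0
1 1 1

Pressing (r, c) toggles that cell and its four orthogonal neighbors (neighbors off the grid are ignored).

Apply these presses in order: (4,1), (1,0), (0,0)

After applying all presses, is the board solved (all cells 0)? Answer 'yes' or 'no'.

After press 1 at (4,1):
0 1 0
0 1 0
1 0 0
0 0 0
0 0 0

After press 2 at (1,0):
1 1 0
1 0 0
0 0 0
0 0 0
0 0 0

After press 3 at (0,0):
0 0 0
0 0 0
0 0 0
0 0 0
0 0 0

Lights still on: 0

Answer: yes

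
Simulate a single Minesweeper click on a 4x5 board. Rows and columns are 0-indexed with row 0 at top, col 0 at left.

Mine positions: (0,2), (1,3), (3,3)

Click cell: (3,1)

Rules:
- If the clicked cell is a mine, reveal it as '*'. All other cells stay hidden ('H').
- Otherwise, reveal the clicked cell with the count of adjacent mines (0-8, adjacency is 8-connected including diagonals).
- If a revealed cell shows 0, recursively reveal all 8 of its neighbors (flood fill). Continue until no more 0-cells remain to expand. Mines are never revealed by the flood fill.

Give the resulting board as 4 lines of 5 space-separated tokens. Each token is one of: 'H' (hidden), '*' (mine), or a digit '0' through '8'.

0 1 H H H
0 1 2 H H
0 0 2 H H
0 0 1 H H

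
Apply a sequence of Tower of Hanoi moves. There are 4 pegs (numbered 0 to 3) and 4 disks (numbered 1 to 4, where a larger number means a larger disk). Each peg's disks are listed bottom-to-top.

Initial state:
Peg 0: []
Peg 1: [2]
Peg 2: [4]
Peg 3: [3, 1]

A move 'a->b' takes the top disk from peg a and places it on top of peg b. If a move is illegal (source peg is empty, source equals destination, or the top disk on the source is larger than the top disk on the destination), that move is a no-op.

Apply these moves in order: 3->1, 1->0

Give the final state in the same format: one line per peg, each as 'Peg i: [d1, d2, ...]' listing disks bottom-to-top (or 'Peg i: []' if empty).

After move 1 (3->1):
Peg 0: []
Peg 1: [2, 1]
Peg 2: [4]
Peg 3: [3]

After move 2 (1->0):
Peg 0: [1]
Peg 1: [2]
Peg 2: [4]
Peg 3: [3]

Answer: Peg 0: [1]
Peg 1: [2]
Peg 2: [4]
Peg 3: [3]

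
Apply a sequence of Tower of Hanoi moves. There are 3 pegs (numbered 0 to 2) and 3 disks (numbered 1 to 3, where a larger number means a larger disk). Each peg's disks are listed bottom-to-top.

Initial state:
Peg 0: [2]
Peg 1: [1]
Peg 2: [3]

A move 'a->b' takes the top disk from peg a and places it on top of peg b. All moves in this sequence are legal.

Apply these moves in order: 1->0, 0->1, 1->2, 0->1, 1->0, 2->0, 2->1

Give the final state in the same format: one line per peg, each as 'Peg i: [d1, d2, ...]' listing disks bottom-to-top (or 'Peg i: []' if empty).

Answer: Peg 0: [2, 1]
Peg 1: [3]
Peg 2: []

Derivation:
After move 1 (1->0):
Peg 0: [2, 1]
Peg 1: []
Peg 2: [3]

After move 2 (0->1):
Peg 0: [2]
Peg 1: [1]
Peg 2: [3]

After move 3 (1->2):
Peg 0: [2]
Peg 1: []
Peg 2: [3, 1]

After move 4 (0->1):
Peg 0: []
Peg 1: [2]
Peg 2: [3, 1]

After move 5 (1->0):
Peg 0: [2]
Peg 1: []
Peg 2: [3, 1]

After move 6 (2->0):
Peg 0: [2, 1]
Peg 1: []
Peg 2: [3]

After move 7 (2->1):
Peg 0: [2, 1]
Peg 1: [3]
Peg 2: []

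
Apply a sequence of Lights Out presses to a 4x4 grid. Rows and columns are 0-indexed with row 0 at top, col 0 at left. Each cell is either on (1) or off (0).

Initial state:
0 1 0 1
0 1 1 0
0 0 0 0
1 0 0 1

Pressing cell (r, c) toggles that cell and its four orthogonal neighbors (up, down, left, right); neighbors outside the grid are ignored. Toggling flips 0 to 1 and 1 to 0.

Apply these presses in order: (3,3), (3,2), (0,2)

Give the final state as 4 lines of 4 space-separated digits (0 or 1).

Answer: 0 0 1 0
0 1 0 0
0 0 1 1
1 1 0 1

Derivation:
After press 1 at (3,3):
0 1 0 1
0 1 1 0
0 0 0 1
1 0 1 0

After press 2 at (3,2):
0 1 0 1
0 1 1 0
0 0 1 1
1 1 0 1

After press 3 at (0,2):
0 0 1 0
0 1 0 0
0 0 1 1
1 1 0 1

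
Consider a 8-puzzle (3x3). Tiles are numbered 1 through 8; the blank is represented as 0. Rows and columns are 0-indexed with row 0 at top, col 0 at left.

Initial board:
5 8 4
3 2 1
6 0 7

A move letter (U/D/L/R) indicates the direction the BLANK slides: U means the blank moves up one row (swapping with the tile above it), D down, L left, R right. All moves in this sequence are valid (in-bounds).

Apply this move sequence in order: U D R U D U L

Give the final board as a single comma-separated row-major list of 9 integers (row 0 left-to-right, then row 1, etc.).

Answer: 5, 8, 4, 3, 0, 2, 6, 7, 1

Derivation:
After move 1 (U):
5 8 4
3 0 1
6 2 7

After move 2 (D):
5 8 4
3 2 1
6 0 7

After move 3 (R):
5 8 4
3 2 1
6 7 0

After move 4 (U):
5 8 4
3 2 0
6 7 1

After move 5 (D):
5 8 4
3 2 1
6 7 0

After move 6 (U):
5 8 4
3 2 0
6 7 1

After move 7 (L):
5 8 4
3 0 2
6 7 1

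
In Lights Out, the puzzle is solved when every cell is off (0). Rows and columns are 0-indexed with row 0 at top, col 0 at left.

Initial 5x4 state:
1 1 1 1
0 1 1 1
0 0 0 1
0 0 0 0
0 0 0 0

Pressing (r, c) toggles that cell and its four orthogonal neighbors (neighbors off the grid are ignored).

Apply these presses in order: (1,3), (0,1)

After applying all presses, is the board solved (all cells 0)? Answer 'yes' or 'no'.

Answer: yes

Derivation:
After press 1 at (1,3):
1 1 1 0
0 1 0 0
0 0 0 0
0 0 0 0
0 0 0 0

After press 2 at (0,1):
0 0 0 0
0 0 0 0
0 0 0 0
0 0 0 0
0 0 0 0

Lights still on: 0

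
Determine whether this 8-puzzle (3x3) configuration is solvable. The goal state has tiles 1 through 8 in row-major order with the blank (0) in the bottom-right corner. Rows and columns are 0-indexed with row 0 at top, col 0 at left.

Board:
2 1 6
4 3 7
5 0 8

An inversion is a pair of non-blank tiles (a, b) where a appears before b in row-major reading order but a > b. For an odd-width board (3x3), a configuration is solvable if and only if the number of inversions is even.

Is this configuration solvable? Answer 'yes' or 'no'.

Answer: yes

Derivation:
Inversions (pairs i<j in row-major order where tile[i] > tile[j] > 0): 6
6 is even, so the puzzle is solvable.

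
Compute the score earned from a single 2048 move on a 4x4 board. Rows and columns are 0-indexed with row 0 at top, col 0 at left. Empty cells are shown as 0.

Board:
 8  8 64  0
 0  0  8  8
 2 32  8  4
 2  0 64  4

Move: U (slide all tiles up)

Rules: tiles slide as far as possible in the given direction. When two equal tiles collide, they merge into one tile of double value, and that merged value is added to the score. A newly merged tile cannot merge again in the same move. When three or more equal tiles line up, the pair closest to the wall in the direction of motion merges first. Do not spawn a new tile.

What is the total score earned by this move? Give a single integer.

Answer: 28

Derivation:
Slide up:
col 0: [8, 0, 2, 2] -> [8, 4, 0, 0]  score +4 (running 4)
col 1: [8, 0, 32, 0] -> [8, 32, 0, 0]  score +0 (running 4)
col 2: [64, 8, 8, 64] -> [64, 16, 64, 0]  score +16 (running 20)
col 3: [0, 8, 4, 4] -> [8, 8, 0, 0]  score +8 (running 28)
Board after move:
 8  8 64  8
 4 32 16  8
 0  0 64  0
 0  0  0  0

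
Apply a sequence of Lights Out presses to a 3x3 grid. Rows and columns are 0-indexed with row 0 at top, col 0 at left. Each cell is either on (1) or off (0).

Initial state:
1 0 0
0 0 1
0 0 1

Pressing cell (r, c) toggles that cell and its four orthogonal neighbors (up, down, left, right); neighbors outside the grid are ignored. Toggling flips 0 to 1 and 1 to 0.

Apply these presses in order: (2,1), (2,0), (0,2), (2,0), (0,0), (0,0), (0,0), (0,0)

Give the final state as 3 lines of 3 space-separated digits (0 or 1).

After press 1 at (2,1):
1 0 0
0 1 1
1 1 0

After press 2 at (2,0):
1 0 0
1 1 1
0 0 0

After press 3 at (0,2):
1 1 1
1 1 0
0 0 0

After press 4 at (2,0):
1 1 1
0 1 0
1 1 0

After press 5 at (0,0):
0 0 1
1 1 0
1 1 0

After press 6 at (0,0):
1 1 1
0 1 0
1 1 0

After press 7 at (0,0):
0 0 1
1 1 0
1 1 0

After press 8 at (0,0):
1 1 1
0 1 0
1 1 0

Answer: 1 1 1
0 1 0
1 1 0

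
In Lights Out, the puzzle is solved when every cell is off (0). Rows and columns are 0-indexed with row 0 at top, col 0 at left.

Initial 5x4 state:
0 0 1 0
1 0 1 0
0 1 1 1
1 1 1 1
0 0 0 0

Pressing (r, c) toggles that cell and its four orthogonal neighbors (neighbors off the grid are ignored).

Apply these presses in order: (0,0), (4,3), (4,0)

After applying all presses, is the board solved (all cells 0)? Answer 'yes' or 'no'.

After press 1 at (0,0):
1 1 1 0
0 0 1 0
0 1 1 1
1 1 1 1
0 0 0 0

After press 2 at (4,3):
1 1 1 0
0 0 1 0
0 1 1 1
1 1 1 0
0 0 1 1

After press 3 at (4,0):
1 1 1 0
0 0 1 0
0 1 1 1
0 1 1 0
1 1 1 1

Lights still on: 13

Answer: no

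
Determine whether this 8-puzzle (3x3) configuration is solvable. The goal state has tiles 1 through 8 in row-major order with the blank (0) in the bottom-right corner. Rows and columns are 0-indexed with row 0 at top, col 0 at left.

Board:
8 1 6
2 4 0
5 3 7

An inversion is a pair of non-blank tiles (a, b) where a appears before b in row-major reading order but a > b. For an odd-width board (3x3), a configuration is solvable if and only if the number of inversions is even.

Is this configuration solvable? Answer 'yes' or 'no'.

Inversions (pairs i<j in row-major order where tile[i] > tile[j] > 0): 13
13 is odd, so the puzzle is not solvable.

Answer: no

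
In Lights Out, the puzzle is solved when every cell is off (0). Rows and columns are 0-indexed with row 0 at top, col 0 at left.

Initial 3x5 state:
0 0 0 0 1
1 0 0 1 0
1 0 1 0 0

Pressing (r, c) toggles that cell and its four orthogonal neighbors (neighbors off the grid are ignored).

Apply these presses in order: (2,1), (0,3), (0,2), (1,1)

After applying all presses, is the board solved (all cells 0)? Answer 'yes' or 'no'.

Answer: yes

Derivation:
After press 1 at (2,1):
0 0 0 0 1
1 1 0 1 0
0 1 0 0 0

After press 2 at (0,3):
0 0 1 1 0
1 1 0 0 0
0 1 0 0 0

After press 3 at (0,2):
0 1 0 0 0
1 1 1 0 0
0 1 0 0 0

After press 4 at (1,1):
0 0 0 0 0
0 0 0 0 0
0 0 0 0 0

Lights still on: 0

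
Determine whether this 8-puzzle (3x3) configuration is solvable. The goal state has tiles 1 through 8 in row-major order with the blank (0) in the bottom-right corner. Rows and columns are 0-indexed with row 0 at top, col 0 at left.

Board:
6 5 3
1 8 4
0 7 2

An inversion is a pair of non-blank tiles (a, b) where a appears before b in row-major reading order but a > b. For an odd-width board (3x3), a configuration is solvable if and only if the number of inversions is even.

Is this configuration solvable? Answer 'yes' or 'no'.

Answer: yes

Derivation:
Inversions (pairs i<j in row-major order where tile[i] > tile[j] > 0): 16
16 is even, so the puzzle is solvable.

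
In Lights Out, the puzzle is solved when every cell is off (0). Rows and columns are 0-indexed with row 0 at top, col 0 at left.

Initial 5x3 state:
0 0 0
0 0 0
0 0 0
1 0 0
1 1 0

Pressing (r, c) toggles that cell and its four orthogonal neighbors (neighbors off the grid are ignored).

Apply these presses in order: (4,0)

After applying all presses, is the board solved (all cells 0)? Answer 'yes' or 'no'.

After press 1 at (4,0):
0 0 0
0 0 0
0 0 0
0 0 0
0 0 0

Lights still on: 0

Answer: yes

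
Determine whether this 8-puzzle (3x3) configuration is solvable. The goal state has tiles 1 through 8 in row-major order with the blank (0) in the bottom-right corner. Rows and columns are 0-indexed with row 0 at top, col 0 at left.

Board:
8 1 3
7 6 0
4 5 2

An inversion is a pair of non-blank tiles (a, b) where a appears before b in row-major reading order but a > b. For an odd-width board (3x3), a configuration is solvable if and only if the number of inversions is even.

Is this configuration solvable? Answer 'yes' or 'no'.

Inversions (pairs i<j in row-major order where tile[i] > tile[j] > 0): 17
17 is odd, so the puzzle is not solvable.

Answer: no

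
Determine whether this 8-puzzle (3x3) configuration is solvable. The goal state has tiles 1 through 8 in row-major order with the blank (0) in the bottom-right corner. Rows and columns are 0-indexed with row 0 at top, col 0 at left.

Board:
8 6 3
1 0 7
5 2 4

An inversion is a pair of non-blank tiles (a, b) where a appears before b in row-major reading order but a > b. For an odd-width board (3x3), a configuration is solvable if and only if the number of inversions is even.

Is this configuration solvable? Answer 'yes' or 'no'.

Inversions (pairs i<j in row-major order where tile[i] > tile[j] > 0): 19
19 is odd, so the puzzle is not solvable.

Answer: no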